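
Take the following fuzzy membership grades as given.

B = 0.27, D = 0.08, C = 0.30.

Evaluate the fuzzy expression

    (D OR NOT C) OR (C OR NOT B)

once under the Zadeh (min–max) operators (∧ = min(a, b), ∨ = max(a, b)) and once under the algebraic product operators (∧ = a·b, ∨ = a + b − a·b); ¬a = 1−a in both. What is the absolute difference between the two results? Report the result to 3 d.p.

0.218

Under Zadeh (min–max):
  NOT C = 1 − 0.30 = 0.70
  D OR NOT C = max(a, b) on (0.08, 0.70) = 0.70
  NOT B = 1 − 0.27 = 0.73
  C OR NOT B = max(a, b) on (0.30, 0.73) = 0.73
  (D OR NOT C) OR (C OR NOT B) = max(a, b) on (0.70, 0.73) = 0.73
  → value = 0.7300
Under algebraic product:
  NOT C = 1 − 0.3000 = 0.7000
  D OR NOT C = a + b − a·b on (0.0800, 0.7000) = 0.7240
  NOT B = 1 − 0.2700 = 0.7300
  C OR NOT B = a + b − a·b on (0.3000, 0.7300) = 0.8110
  (D OR NOT C) OR (C OR NOT B) = a + b − a·b on (0.7240, 0.8110) = 0.9478
  → value = 0.9478
|0.7300 − 0.9478| = 0.218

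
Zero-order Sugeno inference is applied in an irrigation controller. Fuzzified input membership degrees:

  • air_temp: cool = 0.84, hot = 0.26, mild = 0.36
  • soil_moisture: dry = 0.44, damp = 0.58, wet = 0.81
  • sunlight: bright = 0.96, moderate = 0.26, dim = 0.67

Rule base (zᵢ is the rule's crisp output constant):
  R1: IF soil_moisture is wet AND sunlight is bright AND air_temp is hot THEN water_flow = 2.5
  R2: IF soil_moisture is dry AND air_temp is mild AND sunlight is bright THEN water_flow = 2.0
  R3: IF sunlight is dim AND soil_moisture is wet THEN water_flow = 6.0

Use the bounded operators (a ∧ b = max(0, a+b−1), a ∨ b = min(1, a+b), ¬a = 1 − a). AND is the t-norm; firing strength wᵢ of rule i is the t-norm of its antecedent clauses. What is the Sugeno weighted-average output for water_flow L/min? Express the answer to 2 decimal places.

R1 (z=2.5): wet=0.81, bright=0.96, hot=0.26; AND[max(0, a+b−1)] → w = 0.03
R2 (z=2.0): dry=0.44, mild=0.36, bright=0.96; AND[max(0, a+b−1)] → w = 0.00
R3 (z=6.0): dim=0.67, wet=0.81; AND[max(0, a+b−1)] → w = 0.48
Weighted average = (0.03·2.5 + 0.00·2.0 + 0.48·6.0) / (0.03 + 0.00 + 0.48)
  = 2.9550 / 0.5100 = 5.79

5.79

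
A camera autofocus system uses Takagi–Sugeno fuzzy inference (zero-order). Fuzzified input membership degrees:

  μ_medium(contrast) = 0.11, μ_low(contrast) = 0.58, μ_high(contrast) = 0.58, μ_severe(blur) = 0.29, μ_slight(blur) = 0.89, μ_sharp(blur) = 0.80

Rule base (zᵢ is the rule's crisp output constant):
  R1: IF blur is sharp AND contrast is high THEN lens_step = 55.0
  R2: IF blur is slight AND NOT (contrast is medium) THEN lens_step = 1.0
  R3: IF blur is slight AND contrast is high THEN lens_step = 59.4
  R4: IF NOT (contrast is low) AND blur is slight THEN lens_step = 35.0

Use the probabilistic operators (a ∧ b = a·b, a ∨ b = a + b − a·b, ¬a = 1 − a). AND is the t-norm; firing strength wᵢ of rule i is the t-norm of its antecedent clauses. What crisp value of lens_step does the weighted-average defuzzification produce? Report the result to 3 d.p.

R1 (z=55.0): sharp=0.80, high=0.58; AND[a·b] → w = 0.4640
R2 (z=1.0): slight=0.89, ¬medium=1−0.11=0.89; AND[a·b] → w = 0.7921
R3 (z=59.4): slight=0.89, high=0.58; AND[a·b] → w = 0.5162
R4 (z=35.0): ¬low=1−0.58=0.42, slight=0.89; AND[a·b] → w = 0.3738
Weighted average = (0.4640·55.0 + 0.7921·1.0 + 0.5162·59.4 + 0.3738·35.0) / (0.4640 + 0.7921 + 0.5162 + 0.3738)
  = 70.0574 / 2.1461 = 32.644

32.644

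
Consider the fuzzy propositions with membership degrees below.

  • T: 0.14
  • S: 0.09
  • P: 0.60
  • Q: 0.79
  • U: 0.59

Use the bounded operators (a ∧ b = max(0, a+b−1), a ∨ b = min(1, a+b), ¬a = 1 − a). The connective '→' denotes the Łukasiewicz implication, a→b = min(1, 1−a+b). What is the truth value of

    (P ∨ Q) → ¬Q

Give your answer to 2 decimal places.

P ∨ Q = min(1, a+b) on (0.60, 0.79) = 1.00
¬Q = 1 − 0.79 = 0.21
(P ∨ Q) → ¬Q  [Łukasiewicz: min(1, 1−a+b)] with a=1.00, b=0.21 → 0.21

0.21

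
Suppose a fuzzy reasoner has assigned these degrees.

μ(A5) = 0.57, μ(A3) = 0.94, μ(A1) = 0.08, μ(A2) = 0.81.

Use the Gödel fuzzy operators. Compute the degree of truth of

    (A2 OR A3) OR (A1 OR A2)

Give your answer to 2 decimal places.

0.94

A2 OR A3 = max(a, b) on (0.81, 0.94) = 0.94
A1 OR A2 = max(a, b) on (0.08, 0.81) = 0.81
(A2 OR A3) OR (A1 OR A2) = max(a, b) on (0.94, 0.81) = 0.94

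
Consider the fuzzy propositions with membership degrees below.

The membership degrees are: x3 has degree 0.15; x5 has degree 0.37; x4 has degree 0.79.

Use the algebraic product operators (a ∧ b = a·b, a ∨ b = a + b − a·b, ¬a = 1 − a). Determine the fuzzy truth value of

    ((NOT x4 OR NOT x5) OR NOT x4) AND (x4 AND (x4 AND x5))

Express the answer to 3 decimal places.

NOT x4 = 1 − 0.7900 = 0.2100
NOT x5 = 1 − 0.3700 = 0.6300
NOT x4 OR NOT x5 = a + b − a·b on (0.2100, 0.6300) = 0.7077
NOT x4 = 1 − 0.7900 = 0.2100
(NOT x4 OR NOT x5) OR NOT x4 = a + b − a·b on (0.7077, 0.2100) = 0.7691
x4 AND x5 = a·b on (0.7900, 0.3700) = 0.2923
x4 AND (x4 AND x5) = a·b on (0.7900, 0.2923) = 0.2309
((NOT x4 OR NOT x5) OR NOT x4) AND (x4 AND (x4 AND x5)) = a·b on (0.7691, 0.2309) = 0.1776

0.178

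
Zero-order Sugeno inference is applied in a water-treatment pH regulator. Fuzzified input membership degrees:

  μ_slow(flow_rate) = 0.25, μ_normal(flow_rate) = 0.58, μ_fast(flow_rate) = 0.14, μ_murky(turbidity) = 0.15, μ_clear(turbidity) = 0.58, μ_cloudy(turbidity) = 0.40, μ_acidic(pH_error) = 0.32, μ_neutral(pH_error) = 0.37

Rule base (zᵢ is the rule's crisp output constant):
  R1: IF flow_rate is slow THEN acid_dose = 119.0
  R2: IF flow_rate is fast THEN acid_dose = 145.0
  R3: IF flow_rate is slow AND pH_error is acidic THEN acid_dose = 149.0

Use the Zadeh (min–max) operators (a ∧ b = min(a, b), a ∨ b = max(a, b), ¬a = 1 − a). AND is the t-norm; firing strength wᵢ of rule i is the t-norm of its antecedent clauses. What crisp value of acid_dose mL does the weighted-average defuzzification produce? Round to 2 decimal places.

136.41

R1 (z=119.0): slow=0.25 → w = 0.25
R2 (z=145.0): fast=0.14 → w = 0.14
R3 (z=149.0): slow=0.25, acidic=0.32; AND[min(a, b)] → w = 0.25
Weighted average = (0.25·119.0 + 0.14·145.0 + 0.25·149.0) / (0.25 + 0.14 + 0.25)
  = 87.3000 / 0.6400 = 136.41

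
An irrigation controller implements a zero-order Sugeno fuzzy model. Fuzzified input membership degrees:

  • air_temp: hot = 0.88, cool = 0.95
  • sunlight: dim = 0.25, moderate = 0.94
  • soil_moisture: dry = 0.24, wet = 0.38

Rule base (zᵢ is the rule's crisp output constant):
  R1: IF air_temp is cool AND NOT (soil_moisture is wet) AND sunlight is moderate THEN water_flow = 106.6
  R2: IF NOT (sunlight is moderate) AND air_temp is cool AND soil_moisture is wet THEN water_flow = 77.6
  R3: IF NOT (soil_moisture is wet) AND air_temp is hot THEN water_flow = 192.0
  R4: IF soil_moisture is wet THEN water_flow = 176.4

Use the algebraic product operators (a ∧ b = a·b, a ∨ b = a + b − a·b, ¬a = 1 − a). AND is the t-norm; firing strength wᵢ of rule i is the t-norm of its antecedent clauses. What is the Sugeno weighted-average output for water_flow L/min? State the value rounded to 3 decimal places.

R1 (z=106.6): cool=0.95, ¬wet=1−0.38=0.62, moderate=0.94; AND[a·b] → w = 0.5537
R2 (z=77.6): ¬moderate=1−0.94=0.06, cool=0.95, wet=0.38; AND[a·b] → w = 0.0217
R3 (z=192.0): ¬wet=1−0.38=0.62, hot=0.88; AND[a·b] → w = 0.5456
R4 (z=176.4): wet=0.38 → w = 0.3800
Weighted average = (0.5537·106.6 + 0.0217·77.6 + 0.5456·192.0 + 0.3800·176.4) / (0.5537 + 0.0217 + 0.5456 + 0.3800)
  = 232.4882 / 1.5009 = 154.897

154.897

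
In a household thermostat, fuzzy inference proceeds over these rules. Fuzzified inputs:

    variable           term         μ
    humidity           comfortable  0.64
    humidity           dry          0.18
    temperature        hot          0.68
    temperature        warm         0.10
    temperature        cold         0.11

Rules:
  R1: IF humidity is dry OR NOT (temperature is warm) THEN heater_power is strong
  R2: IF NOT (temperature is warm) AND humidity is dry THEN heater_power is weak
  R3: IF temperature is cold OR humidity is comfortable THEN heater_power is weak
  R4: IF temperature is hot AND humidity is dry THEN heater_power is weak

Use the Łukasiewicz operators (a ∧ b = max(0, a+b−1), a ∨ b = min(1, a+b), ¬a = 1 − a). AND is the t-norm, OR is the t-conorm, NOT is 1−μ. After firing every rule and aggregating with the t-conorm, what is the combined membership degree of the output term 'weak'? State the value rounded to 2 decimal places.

R1: dry=0.18, ¬warm=1−0.10=0.90; OR[min(1, a+b)] → w = 1.00
R2: ¬warm=1−0.10=0.90, dry=0.18; AND[max(0, a+b−1)] → w = 0.08
R3: cold=0.11, comfortable=0.64; OR[min(1, a+b)] → w = 0.75
R4: hot=0.68, dry=0.18; AND[max(0, a+b−1)] → w = 0.00
Rules with consequent 'weak': {R2, R3, R4} → strengths 0.08, 0.75, 0.00
Aggregate via t-conorm [min(1, a+b)]: 0.83

0.83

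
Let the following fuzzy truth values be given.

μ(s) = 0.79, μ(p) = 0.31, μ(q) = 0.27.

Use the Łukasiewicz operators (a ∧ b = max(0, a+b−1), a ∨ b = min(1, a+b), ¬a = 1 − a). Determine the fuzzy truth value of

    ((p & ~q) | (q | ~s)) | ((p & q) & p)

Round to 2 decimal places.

0.52

~q = 1 − 0.27 = 0.73
p & ~q = max(0, a+b−1) on (0.31, 0.73) = 0.04
~s = 1 − 0.79 = 0.21
q | ~s = min(1, a+b) on (0.27, 0.21) = 0.48
(p & ~q) | (q | ~s) = min(1, a+b) on (0.04, 0.48) = 0.52
p & q = max(0, a+b−1) on (0.31, 0.27) = 0.00
(p & q) & p = max(0, a+b−1) on (0.00, 0.31) = 0.00
((p & ~q) | (q | ~s)) | ((p & q) & p) = min(1, a+b) on (0.52, 0.00) = 0.52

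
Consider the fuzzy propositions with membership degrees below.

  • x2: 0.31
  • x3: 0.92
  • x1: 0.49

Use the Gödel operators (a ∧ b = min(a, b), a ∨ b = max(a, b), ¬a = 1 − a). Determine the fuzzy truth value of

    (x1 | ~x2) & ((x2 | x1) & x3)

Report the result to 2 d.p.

~x2 = 1 − 0.31 = 0.69
x1 | ~x2 = max(a, b) on (0.49, 0.69) = 0.69
x2 | x1 = max(a, b) on (0.31, 0.49) = 0.49
(x2 | x1) & x3 = min(a, b) on (0.49, 0.92) = 0.49
(x1 | ~x2) & ((x2 | x1) & x3) = min(a, b) on (0.69, 0.49) = 0.49

0.49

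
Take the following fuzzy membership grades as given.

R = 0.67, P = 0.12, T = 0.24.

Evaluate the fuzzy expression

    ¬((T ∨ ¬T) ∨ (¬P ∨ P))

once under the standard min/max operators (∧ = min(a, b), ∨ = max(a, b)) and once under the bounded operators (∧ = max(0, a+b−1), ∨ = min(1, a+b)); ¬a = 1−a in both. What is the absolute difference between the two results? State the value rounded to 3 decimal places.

0.120

Under standard min/max:
  ¬T = 1 − 0.24 = 0.76
  T ∨ ¬T = max(a, b) on (0.24, 0.76) = 0.76
  ¬P = 1 − 0.12 = 0.88
  ¬P ∨ P = max(a, b) on (0.88, 0.12) = 0.88
  (T ∨ ¬T) ∨ (¬P ∨ P) = max(a, b) on (0.76, 0.88) = 0.88
  ¬((T ∨ ¬T) ∨ (¬P ∨ P)) = 1 − 0.88 = 0.12
  → value = 0.1200
Under bounded:
  ¬T = 1 − 0.24 = 0.76
  T ∨ ¬T = min(1, a+b) on (0.24, 0.76) = 1.00
  ¬P = 1 − 0.12 = 0.88
  ¬P ∨ P = min(1, a+b) on (0.88, 0.12) = 1.00
  (T ∨ ¬T) ∨ (¬P ∨ P) = min(1, a+b) on (1.00, 1.00) = 1.00
  ¬((T ∨ ¬T) ∨ (¬P ∨ P)) = 1 − 1.00 = 0.00
  → value = 0.0000
|0.1200 − 0.0000| = 0.120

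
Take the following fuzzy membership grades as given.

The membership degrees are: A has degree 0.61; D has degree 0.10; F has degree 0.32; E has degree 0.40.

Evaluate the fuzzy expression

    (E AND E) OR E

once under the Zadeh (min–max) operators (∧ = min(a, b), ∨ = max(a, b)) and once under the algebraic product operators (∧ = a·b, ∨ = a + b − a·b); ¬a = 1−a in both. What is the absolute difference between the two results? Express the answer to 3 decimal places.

Under Zadeh (min–max):
  E AND E = min(a, b) on (0.40, 0.40) = 0.40
  (E AND E) OR E = max(a, b) on (0.40, 0.40) = 0.40
  → value = 0.4000
Under algebraic product:
  E AND E = a·b on (0.4000, 0.4000) = 0.1600
  (E AND E) OR E = a + b − a·b on (0.1600, 0.4000) = 0.4960
  → value = 0.4960
|0.4000 − 0.4960| = 0.096

0.096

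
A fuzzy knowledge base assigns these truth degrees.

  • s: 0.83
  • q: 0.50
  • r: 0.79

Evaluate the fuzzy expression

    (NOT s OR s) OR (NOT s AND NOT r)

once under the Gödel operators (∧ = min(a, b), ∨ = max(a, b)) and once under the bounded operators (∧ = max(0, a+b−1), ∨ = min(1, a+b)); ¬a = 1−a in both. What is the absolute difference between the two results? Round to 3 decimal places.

Under Gödel:
  NOT s = 1 − 0.83 = 0.17
  NOT s OR s = max(a, b) on (0.17, 0.83) = 0.83
  NOT s = 1 − 0.83 = 0.17
  NOT r = 1 − 0.79 = 0.21
  NOT s AND NOT r = min(a, b) on (0.17, 0.21) = 0.17
  (NOT s OR s) OR (NOT s AND NOT r) = max(a, b) on (0.83, 0.17) = 0.83
  → value = 0.8300
Under bounded:
  NOT s = 1 − 0.83 = 0.17
  NOT s OR s = min(1, a+b) on (0.17, 0.83) = 1.00
  NOT s = 1 − 0.83 = 0.17
  NOT r = 1 − 0.79 = 0.21
  NOT s AND NOT r = max(0, a+b−1) on (0.17, 0.21) = 0.00
  (NOT s OR s) OR (NOT s AND NOT r) = min(1, a+b) on (1.00, 0.00) = 1.00
  → value = 1.0000
|0.8300 − 1.0000| = 0.170

0.170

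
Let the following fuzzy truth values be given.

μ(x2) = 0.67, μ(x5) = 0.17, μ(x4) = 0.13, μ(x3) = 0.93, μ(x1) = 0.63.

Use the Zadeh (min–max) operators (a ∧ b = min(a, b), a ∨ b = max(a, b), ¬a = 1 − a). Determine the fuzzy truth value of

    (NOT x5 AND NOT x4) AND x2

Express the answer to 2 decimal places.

0.67

NOT x5 = 1 − 0.17 = 0.83
NOT x4 = 1 − 0.13 = 0.87
NOT x5 AND NOT x4 = min(a, b) on (0.83, 0.87) = 0.83
(NOT x5 AND NOT x4) AND x2 = min(a, b) on (0.83, 0.67) = 0.67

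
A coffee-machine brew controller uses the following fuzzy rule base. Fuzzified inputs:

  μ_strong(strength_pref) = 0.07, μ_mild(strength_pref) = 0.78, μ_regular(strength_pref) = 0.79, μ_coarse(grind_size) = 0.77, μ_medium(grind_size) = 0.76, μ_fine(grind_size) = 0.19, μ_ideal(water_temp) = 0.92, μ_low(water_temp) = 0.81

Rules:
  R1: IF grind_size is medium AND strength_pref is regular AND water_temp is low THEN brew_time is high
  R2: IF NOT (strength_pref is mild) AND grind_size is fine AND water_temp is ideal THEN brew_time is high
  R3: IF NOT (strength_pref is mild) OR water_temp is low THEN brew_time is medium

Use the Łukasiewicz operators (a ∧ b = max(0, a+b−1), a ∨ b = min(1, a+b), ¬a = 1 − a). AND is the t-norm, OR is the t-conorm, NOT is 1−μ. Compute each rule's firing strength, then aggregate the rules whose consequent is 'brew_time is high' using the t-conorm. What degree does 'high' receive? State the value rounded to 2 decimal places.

R1: medium=0.76, regular=0.79, low=0.81; AND[max(0, a+b−1)] → w = 0.36
R2: ¬mild=1−0.78=0.22, fine=0.19, ideal=0.92; AND[max(0, a+b−1)] → w = 0.00
R3: ¬mild=1−0.78=0.22, low=0.81; OR[min(1, a+b)] → w = 1.00
Rules with consequent 'high': {R1, R2} → strengths 0.36, 0.00
Aggregate via t-conorm [min(1, a+b)]: 0.36

0.36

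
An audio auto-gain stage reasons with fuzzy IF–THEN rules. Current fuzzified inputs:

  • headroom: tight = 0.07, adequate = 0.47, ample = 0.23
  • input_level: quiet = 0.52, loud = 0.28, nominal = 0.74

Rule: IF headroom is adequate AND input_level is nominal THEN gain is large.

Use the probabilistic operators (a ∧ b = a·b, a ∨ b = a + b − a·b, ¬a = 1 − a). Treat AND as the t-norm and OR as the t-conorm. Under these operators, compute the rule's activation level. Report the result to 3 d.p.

firing strength: adequate=0.47, nominal=0.74; AND[a·b] → w = 0.3478

0.348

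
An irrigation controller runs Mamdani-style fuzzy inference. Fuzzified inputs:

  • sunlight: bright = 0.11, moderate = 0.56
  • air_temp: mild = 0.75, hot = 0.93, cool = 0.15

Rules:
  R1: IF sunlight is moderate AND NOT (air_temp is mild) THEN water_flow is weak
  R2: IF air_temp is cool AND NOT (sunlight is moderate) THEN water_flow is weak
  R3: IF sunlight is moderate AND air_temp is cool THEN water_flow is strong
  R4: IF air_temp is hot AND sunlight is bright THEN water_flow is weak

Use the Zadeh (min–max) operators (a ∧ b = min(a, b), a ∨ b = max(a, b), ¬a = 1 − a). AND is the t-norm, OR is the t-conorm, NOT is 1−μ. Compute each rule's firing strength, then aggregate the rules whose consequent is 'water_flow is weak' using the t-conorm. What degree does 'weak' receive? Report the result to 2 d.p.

R1: moderate=0.56, ¬mild=1−0.75=0.25; AND[min(a, b)] → w = 0.25
R2: cool=0.15, ¬moderate=1−0.56=0.44; AND[min(a, b)] → w = 0.15
R3: moderate=0.56, cool=0.15; AND[min(a, b)] → w = 0.15
R4: hot=0.93, bright=0.11; AND[min(a, b)] → w = 0.11
Rules with consequent 'weak': {R1, R2, R4} → strengths 0.25, 0.15, 0.11
Aggregate via t-conorm [max(a, b)]: 0.25

0.25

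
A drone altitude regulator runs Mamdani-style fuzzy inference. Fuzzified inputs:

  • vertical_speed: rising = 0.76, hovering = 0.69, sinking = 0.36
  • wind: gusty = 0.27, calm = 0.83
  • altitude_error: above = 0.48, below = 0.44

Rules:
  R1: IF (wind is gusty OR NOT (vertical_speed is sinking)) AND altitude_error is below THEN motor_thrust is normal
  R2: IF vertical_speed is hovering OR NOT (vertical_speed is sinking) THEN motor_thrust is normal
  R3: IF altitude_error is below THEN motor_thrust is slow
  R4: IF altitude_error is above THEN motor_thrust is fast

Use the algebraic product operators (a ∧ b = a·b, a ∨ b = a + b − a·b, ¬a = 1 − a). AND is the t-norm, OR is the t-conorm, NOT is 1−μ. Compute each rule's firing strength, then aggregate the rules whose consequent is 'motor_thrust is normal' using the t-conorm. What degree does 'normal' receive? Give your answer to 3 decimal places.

R1: (gusty=0.27 OR ¬sinking=1−0.36=0.64) = 0.7372; AND[a·b] with below=0.44 → w = 0.3244
R2: hovering=0.69, ¬sinking=1−0.36=0.64; OR[a + b − a·b] → w = 0.8884
R3: below=0.44 → w = 0.4400
R4: above=0.48 → w = 0.4800
Rules with consequent 'normal': {R1, R2} → strengths 0.3244, 0.8884
Aggregate via t-conorm [a + b − a·b]: 0.9246

0.925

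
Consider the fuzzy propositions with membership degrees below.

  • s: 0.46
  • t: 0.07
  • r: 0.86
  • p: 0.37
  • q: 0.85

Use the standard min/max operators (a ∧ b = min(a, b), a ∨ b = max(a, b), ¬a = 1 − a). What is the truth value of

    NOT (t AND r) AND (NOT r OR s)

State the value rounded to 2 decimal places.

0.46

t AND r = min(a, b) on (0.07, 0.86) = 0.07
NOT (t AND r) = 1 − 0.07 = 0.93
NOT r = 1 − 0.86 = 0.14
NOT r OR s = max(a, b) on (0.14, 0.46) = 0.46
NOT (t AND r) AND (NOT r OR s) = min(a, b) on (0.93, 0.46) = 0.46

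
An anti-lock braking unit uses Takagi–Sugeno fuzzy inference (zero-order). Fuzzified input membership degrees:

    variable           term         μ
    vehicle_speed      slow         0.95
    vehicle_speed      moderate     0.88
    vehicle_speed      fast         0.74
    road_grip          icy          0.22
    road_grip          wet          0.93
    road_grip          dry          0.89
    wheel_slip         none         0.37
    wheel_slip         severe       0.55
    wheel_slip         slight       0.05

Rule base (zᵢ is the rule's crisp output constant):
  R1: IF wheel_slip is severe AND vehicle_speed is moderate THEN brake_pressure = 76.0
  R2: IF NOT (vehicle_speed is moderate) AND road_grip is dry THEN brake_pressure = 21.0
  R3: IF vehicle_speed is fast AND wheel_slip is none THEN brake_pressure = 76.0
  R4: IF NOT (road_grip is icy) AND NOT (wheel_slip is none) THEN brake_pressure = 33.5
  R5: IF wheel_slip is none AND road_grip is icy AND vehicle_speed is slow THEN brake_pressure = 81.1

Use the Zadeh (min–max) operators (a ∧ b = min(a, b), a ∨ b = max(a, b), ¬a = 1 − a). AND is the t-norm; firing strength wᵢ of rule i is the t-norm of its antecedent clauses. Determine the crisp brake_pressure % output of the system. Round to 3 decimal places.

58.935

R1 (z=76.0): severe=0.55, moderate=0.88; AND[min(a, b)] → w = 0.55
R2 (z=21.0): ¬moderate=1−0.88=0.12, dry=0.89; AND[min(a, b)] → w = 0.12
R3 (z=76.0): fast=0.74, none=0.37; AND[min(a, b)] → w = 0.37
R4 (z=33.5): ¬icy=1−0.22=0.78, ¬none=1−0.37=0.63; AND[min(a, b)] → w = 0.63
R5 (z=81.1): none=0.37, icy=0.22, slow=0.95; AND[min(a, b)] → w = 0.22
Weighted average = (0.55·76.0 + 0.12·21.0 + 0.37·76.0 + 0.63·33.5 + 0.22·81.1) / (0.55 + 0.12 + 0.37 + 0.63 + 0.22)
  = 111.3870 / 1.8900 = 58.935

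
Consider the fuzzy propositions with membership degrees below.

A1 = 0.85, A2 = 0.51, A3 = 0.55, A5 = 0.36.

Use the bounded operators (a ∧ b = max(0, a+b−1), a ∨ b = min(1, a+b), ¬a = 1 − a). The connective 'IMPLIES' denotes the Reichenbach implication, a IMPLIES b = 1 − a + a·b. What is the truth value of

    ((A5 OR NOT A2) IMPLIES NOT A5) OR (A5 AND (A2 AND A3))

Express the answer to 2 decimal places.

NOT A2 = 1 − 0.51 = 0.49
A5 OR NOT A2 = min(1, a+b) on (0.36, 0.49) = 0.85
NOT A5 = 1 − 0.36 = 0.64
(A5 OR NOT A2) IMPLIES NOT A5  [Reichenbach: 1 − a + a·b] with a=0.85, b=0.64 → 0.69
A2 AND A3 = max(0, a+b−1) on (0.51, 0.55) = 0.06
A5 AND (A2 AND A3) = max(0, a+b−1) on (0.36, 0.06) = 0.00
((A5 OR NOT A2) IMPLIES NOT A5) OR (A5 AND (A2 AND A3)) = min(1, a+b) on (0.69, 0.00) = 0.69

0.69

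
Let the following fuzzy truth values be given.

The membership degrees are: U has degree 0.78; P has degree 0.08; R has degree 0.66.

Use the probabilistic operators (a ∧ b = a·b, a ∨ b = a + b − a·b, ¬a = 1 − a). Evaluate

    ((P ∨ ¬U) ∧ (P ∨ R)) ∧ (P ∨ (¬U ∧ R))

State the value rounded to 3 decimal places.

¬U = 1 − 0.7800 = 0.2200
P ∨ ¬U = a + b − a·b on (0.0800, 0.2200) = 0.2824
P ∨ R = a + b − a·b on (0.0800, 0.6600) = 0.6872
(P ∨ ¬U) ∧ (P ∨ R) = a·b on (0.2824, 0.6872) = 0.1941
¬U = 1 − 0.7800 = 0.2200
¬U ∧ R = a·b on (0.2200, 0.6600) = 0.1452
P ∨ (¬U ∧ R) = a + b − a·b on (0.0800, 0.1452) = 0.2136
((P ∨ ¬U) ∧ (P ∨ R)) ∧ (P ∨ (¬U ∧ R)) = a·b on (0.1941, 0.2136) = 0.0414

0.041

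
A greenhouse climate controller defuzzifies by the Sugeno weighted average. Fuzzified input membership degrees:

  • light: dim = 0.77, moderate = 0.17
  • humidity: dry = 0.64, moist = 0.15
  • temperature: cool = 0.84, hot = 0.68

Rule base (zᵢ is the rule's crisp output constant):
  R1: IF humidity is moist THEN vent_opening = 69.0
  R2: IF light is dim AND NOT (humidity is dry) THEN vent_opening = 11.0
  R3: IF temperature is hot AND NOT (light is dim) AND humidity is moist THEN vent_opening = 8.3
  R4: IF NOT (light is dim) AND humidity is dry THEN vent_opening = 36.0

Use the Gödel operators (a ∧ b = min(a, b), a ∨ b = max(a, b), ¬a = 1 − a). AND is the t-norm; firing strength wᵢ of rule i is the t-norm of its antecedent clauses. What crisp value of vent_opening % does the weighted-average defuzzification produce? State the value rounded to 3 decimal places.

R1 (z=69.0): moist=0.15 → w = 0.15
R2 (z=11.0): dim=0.77, ¬dry=1−0.64=0.36; AND[min(a, b)] → w = 0.36
R3 (z=8.3): hot=0.68, ¬dim=1−0.77=0.23, moist=0.15; AND[min(a, b)] → w = 0.15
R4 (z=36.0): ¬dim=1−0.77=0.23, dry=0.64; AND[min(a, b)] → w = 0.23
Weighted average = (0.15·69.0 + 0.36·11.0 + 0.15·8.3 + 0.23·36.0) / (0.15 + 0.36 + 0.15 + 0.23)
  = 23.8350 / 0.8900 = 26.781

26.781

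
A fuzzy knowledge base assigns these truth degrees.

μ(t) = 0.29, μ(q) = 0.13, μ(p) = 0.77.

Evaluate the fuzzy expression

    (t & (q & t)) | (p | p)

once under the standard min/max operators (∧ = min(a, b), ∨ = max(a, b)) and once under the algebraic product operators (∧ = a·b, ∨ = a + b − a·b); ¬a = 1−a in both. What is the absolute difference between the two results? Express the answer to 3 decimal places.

Under standard min/max:
  q & t = min(a, b) on (0.13, 0.29) = 0.13
  t & (q & t) = min(a, b) on (0.29, 0.13) = 0.13
  p | p = max(a, b) on (0.77, 0.77) = 0.77
  (t & (q & t)) | (p | p) = max(a, b) on (0.13, 0.77) = 0.77
  → value = 0.7700
Under algebraic product:
  q & t = a·b on (0.1300, 0.2900) = 0.0377
  t & (q & t) = a·b on (0.2900, 0.0377) = 0.0109
  p | p = a + b − a·b on (0.7700, 0.7700) = 0.9471
  (t & (q & t)) | (p | p) = a + b − a·b on (0.0109, 0.9471) = 0.9477
  → value = 0.9477
|0.7700 − 0.9477| = 0.178

0.178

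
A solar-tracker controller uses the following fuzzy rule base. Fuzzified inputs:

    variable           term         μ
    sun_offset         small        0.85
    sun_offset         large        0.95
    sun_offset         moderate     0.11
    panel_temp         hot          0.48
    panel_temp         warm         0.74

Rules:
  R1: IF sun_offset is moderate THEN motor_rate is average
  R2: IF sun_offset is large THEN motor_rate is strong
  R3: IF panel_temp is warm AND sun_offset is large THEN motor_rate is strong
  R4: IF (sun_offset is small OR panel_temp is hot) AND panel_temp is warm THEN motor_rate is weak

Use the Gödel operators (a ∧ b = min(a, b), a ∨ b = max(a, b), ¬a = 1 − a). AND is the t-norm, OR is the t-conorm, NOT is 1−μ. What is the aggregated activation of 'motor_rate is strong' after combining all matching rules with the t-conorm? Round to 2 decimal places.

0.95

R1: moderate=0.11 → w = 0.11
R2: large=0.95 → w = 0.95
R3: warm=0.74, large=0.95; AND[min(a, b)] → w = 0.74
R4: (small=0.85 OR hot=0.48) = 0.85; AND[min(a, b)] with warm=0.74 → w = 0.74
Rules with consequent 'strong': {R2, R3} → strengths 0.95, 0.74
Aggregate via t-conorm [max(a, b)]: 0.95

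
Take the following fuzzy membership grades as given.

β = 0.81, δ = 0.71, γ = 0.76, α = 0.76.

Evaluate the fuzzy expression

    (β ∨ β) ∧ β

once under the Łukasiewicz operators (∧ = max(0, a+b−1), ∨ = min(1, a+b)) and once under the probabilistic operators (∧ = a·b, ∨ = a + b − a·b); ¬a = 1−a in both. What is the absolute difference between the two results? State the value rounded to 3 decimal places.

Under Łukasiewicz:
  β ∨ β = min(1, a+b) on (0.81, 0.81) = 1.00
  (β ∨ β) ∧ β = max(0, a+b−1) on (1.00, 0.81) = 0.81
  → value = 0.8100
Under probabilistic:
  β ∨ β = a + b − a·b on (0.8100, 0.8100) = 0.9639
  (β ∨ β) ∧ β = a·b on (0.9639, 0.8100) = 0.7808
  → value = 0.7808
|0.8100 − 0.7808| = 0.029

0.029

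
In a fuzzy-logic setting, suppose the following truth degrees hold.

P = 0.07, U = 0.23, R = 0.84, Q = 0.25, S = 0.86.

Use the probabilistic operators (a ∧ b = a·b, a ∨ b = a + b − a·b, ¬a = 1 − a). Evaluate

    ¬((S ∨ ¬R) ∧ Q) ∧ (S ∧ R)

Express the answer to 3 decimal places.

¬R = 1 − 0.8400 = 0.1600
S ∨ ¬R = a + b − a·b on (0.8600, 0.1600) = 0.8824
(S ∨ ¬R) ∧ Q = a·b on (0.8824, 0.2500) = 0.2206
¬((S ∨ ¬R) ∧ Q) = 1 − 0.2206 = 0.7794
S ∧ R = a·b on (0.8600, 0.8400) = 0.7224
¬((S ∨ ¬R) ∧ Q) ∧ (S ∧ R) = a·b on (0.7794, 0.7224) = 0.5630

0.563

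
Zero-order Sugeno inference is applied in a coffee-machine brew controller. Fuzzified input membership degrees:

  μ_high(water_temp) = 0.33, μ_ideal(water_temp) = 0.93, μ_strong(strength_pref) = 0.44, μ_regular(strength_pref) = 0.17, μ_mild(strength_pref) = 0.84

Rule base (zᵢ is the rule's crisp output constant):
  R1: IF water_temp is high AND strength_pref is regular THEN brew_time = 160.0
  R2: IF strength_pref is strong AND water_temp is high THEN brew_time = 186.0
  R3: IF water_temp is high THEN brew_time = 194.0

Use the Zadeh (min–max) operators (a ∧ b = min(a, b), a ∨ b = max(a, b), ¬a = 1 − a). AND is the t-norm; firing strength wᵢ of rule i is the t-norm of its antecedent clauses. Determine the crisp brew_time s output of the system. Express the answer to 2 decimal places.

R1 (z=160.0): high=0.33, regular=0.17; AND[min(a, b)] → w = 0.17
R2 (z=186.0): strong=0.44, high=0.33; AND[min(a, b)] → w = 0.33
R3 (z=194.0): high=0.33 → w = 0.33
Weighted average = (0.17·160.0 + 0.33·186.0 + 0.33·194.0) / (0.17 + 0.33 + 0.33)
  = 152.6000 / 0.8300 = 183.86

183.86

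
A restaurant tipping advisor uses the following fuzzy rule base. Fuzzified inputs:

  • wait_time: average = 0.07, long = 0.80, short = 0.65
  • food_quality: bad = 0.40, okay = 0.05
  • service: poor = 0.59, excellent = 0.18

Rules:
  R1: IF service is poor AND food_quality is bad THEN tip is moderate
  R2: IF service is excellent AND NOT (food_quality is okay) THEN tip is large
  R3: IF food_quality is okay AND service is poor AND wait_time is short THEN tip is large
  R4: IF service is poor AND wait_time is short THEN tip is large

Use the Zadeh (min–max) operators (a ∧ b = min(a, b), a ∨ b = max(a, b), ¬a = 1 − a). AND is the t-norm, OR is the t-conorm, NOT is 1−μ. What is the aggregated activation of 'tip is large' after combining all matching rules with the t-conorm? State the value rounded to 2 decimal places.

0.59

R1: poor=0.59, bad=0.40; AND[min(a, b)] → w = 0.40
R2: excellent=0.18, ¬okay=1−0.05=0.95; AND[min(a, b)] → w = 0.18
R3: okay=0.05, poor=0.59, short=0.65; AND[min(a, b)] → w = 0.05
R4: poor=0.59, short=0.65; AND[min(a, b)] → w = 0.59
Rules with consequent 'large': {R2, R3, R4} → strengths 0.18, 0.05, 0.59
Aggregate via t-conorm [max(a, b)]: 0.59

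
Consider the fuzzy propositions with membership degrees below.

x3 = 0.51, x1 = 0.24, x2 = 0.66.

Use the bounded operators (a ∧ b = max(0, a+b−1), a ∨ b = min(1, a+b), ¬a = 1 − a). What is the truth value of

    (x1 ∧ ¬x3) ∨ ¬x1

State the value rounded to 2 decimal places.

¬x3 = 1 − 0.51 = 0.49
x1 ∧ ¬x3 = max(0, a+b−1) on (0.24, 0.49) = 0.00
¬x1 = 1 − 0.24 = 0.76
(x1 ∧ ¬x3) ∨ ¬x1 = min(1, a+b) on (0.00, 0.76) = 0.76

0.76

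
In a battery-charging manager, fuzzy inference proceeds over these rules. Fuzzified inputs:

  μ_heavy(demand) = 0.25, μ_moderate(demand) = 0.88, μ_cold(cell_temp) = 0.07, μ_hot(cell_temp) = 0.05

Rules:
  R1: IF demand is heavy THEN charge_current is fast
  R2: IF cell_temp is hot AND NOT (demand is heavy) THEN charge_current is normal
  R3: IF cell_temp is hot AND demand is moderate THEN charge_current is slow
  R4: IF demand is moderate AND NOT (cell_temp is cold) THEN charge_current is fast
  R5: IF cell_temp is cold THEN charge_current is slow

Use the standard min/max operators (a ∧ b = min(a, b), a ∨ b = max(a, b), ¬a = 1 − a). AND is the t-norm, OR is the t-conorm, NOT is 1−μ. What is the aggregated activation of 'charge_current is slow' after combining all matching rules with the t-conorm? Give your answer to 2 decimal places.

R1: heavy=0.25 → w = 0.25
R2: hot=0.05, ¬heavy=1−0.25=0.75; AND[min(a, b)] → w = 0.05
R3: hot=0.05, moderate=0.88; AND[min(a, b)] → w = 0.05
R4: moderate=0.88, ¬cold=1−0.07=0.93; AND[min(a, b)] → w = 0.88
R5: cold=0.07 → w = 0.07
Rules with consequent 'slow': {R3, R5} → strengths 0.05, 0.07
Aggregate via t-conorm [max(a, b)]: 0.07

0.07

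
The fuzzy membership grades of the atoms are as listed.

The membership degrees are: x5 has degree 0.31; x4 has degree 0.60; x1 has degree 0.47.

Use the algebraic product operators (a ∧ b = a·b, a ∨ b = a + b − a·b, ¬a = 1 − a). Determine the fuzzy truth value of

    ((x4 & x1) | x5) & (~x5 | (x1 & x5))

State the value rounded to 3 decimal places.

x4 & x1 = a·b on (0.6000, 0.4700) = 0.2820
(x4 & x1) | x5 = a + b − a·b on (0.2820, 0.3100) = 0.5046
~x5 = 1 − 0.3100 = 0.6900
x1 & x5 = a·b on (0.4700, 0.3100) = 0.1457
~x5 | (x1 & x5) = a + b − a·b on (0.6900, 0.1457) = 0.7352
((x4 & x1) | x5) & (~x5 | (x1 & x5)) = a·b on (0.5046, 0.7352) = 0.3710

0.371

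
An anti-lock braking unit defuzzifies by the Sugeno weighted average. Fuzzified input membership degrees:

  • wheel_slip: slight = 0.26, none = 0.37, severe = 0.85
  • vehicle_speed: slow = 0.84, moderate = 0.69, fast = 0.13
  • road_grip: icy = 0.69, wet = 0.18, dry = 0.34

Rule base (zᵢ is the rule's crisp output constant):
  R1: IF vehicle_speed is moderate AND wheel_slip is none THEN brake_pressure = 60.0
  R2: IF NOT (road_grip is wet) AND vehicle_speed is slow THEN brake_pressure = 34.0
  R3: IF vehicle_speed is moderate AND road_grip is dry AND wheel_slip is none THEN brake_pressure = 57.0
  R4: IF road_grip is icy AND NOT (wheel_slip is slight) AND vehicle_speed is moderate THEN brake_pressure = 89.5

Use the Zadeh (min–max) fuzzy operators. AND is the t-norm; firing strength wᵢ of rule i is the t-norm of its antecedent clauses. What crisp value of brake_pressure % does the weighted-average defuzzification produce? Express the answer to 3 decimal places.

59.106

R1 (z=60.0): moderate=0.69, none=0.37; AND[min(a, b)] → w = 0.37
R2 (z=34.0): ¬wet=1−0.18=0.82, slow=0.84; AND[min(a, b)] → w = 0.82
R3 (z=57.0): moderate=0.69, dry=0.34, none=0.37; AND[min(a, b)] → w = 0.34
R4 (z=89.5): icy=0.69, ¬slight=1−0.26=0.74, moderate=0.69; AND[min(a, b)] → w = 0.69
Weighted average = (0.37·60.0 + 0.82·34.0 + 0.34·57.0 + 0.69·89.5) / (0.37 + 0.82 + 0.34 + 0.69)
  = 131.2150 / 2.2200 = 59.106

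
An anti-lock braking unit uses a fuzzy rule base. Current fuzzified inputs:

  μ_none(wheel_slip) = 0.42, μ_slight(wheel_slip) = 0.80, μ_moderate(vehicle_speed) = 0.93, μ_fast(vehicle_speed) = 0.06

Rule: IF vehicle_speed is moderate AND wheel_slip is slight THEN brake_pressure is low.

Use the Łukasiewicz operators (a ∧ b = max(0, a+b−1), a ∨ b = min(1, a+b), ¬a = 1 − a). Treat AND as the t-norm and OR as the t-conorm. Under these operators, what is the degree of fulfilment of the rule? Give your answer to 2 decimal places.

0.73

firing strength: moderate=0.93, slight=0.80; AND[max(0, a+b−1)] → w = 0.73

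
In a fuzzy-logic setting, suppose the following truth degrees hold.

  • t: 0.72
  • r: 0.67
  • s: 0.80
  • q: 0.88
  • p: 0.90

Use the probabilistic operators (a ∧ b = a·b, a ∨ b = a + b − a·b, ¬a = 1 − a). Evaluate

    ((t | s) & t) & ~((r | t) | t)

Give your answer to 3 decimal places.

0.018

t | s = a + b − a·b on (0.7200, 0.8000) = 0.9440
(t | s) & t = a·b on (0.9440, 0.7200) = 0.6797
r | t = a + b − a·b on (0.6700, 0.7200) = 0.9076
(r | t) | t = a + b − a·b on (0.9076, 0.7200) = 0.9741
~((r | t) | t) = 1 − 0.9741 = 0.0259
((t | s) & t) & ~((r | t) | t) = a·b on (0.6797, 0.0259) = 0.0176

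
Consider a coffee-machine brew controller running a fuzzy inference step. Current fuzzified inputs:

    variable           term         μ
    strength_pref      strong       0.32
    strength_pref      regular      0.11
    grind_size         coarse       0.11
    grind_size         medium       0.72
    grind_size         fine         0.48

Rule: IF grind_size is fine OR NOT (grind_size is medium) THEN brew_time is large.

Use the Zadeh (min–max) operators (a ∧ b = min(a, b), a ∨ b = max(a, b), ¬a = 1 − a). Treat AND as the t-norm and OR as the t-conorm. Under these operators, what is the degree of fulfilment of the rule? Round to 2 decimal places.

firing strength: fine=0.48, ¬medium=1−0.72=0.28; OR[max(a, b)] → w = 0.48

0.48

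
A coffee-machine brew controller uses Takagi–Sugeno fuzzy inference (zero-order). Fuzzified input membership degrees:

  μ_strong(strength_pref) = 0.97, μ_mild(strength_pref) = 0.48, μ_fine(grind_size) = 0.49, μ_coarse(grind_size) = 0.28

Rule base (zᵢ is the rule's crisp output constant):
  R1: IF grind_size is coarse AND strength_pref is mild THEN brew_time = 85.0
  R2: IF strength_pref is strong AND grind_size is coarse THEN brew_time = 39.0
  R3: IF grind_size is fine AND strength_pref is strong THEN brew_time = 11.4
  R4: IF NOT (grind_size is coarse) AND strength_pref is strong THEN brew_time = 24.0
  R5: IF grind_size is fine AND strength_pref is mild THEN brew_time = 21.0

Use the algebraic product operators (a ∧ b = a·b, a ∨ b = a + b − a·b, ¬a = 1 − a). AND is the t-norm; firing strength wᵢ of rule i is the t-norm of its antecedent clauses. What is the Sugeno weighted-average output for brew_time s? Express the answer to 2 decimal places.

R1 (z=85.0): coarse=0.28, mild=0.48; AND[a·b] → w = 0.1344
R2 (z=39.0): strong=0.97, coarse=0.28; AND[a·b] → w = 0.2716
R3 (z=11.4): fine=0.49, strong=0.97; AND[a·b] → w = 0.4753
R4 (z=24.0): ¬coarse=1−0.28=0.72, strong=0.97; AND[a·b] → w = 0.6984
R5 (z=21.0): fine=0.49, mild=0.48; AND[a·b] → w = 0.2352
Weighted average = (0.1344·85.0 + 0.2716·39.0 + 0.4753·11.4 + 0.6984·24.0 + 0.2352·21.0) / (0.1344 + 0.2716 + 0.4753 + 0.6984 + 0.2352)
  = 49.1356 / 1.8149 = 27.07

27.07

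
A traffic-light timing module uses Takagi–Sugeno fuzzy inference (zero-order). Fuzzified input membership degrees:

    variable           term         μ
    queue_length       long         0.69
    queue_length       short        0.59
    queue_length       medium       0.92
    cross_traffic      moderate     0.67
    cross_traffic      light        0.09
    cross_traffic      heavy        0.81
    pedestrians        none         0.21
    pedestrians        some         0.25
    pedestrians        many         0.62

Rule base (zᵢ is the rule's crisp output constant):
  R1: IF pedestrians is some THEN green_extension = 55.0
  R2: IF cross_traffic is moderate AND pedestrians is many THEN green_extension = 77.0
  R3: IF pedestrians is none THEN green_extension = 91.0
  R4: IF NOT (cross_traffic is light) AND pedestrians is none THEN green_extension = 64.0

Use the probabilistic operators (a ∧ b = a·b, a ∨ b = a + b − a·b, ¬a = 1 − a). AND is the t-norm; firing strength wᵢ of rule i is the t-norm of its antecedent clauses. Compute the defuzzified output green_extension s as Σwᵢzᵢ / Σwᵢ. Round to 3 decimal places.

R1 (z=55.0): some=0.25 → w = 0.2500
R2 (z=77.0): moderate=0.67, many=0.62; AND[a·b] → w = 0.4154
R3 (z=91.0): none=0.21 → w = 0.2100
R4 (z=64.0): ¬light=1−0.09=0.91, none=0.21; AND[a·b] → w = 0.1911
Weighted average = (0.2500·55.0 + 0.4154·77.0 + 0.2100·91.0 + 0.1911·64.0) / (0.2500 + 0.4154 + 0.2100 + 0.1911)
  = 77.0762 / 1.0665 = 72.270

72.270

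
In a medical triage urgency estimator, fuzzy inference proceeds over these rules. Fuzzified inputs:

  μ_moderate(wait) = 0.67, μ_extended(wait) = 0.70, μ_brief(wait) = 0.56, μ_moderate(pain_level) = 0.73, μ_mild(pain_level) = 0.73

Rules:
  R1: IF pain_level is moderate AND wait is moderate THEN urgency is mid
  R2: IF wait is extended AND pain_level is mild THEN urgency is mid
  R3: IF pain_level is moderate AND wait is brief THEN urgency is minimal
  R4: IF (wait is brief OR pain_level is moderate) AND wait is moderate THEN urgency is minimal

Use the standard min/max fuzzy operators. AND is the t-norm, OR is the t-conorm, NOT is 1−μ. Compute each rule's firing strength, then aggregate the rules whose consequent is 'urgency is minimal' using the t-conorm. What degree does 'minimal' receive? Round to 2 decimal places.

0.67

R1: moderate=0.73, moderate=0.67; AND[min(a, b)] → w = 0.67
R2: extended=0.70, mild=0.73; AND[min(a, b)] → w = 0.70
R3: moderate=0.73, brief=0.56; AND[min(a, b)] → w = 0.56
R4: (brief=0.56 OR moderate=0.73) = 0.73; AND[min(a, b)] with moderate=0.67 → w = 0.67
Rules with consequent 'minimal': {R3, R4} → strengths 0.56, 0.67
Aggregate via t-conorm [max(a, b)]: 0.67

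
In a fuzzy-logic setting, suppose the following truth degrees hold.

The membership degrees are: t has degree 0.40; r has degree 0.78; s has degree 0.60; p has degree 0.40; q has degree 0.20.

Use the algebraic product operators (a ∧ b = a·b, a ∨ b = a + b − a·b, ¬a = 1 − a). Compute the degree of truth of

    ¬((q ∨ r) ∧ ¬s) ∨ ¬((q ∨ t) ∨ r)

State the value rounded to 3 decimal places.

0.705

q ∨ r = a + b − a·b on (0.2000, 0.7800) = 0.8240
¬s = 1 − 0.6000 = 0.4000
(q ∨ r) ∧ ¬s = a·b on (0.8240, 0.4000) = 0.3296
¬((q ∨ r) ∧ ¬s) = 1 − 0.3296 = 0.6704
q ∨ t = a + b − a·b on (0.2000, 0.4000) = 0.5200
(q ∨ t) ∨ r = a + b − a·b on (0.5200, 0.7800) = 0.8944
¬((q ∨ t) ∨ r) = 1 − 0.8944 = 0.1056
¬((q ∨ r) ∧ ¬s) ∨ ¬((q ∨ t) ∨ r) = a + b − a·b on (0.6704, 0.1056) = 0.7052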